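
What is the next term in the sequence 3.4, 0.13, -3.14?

Differences: 0.13 - 3.4 = -3.27
This is an arithmetic sequence with common difference d = -3.27.
Next term = -3.14 + -3.27 = -6.41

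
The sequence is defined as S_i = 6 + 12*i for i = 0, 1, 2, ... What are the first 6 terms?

This is an arithmetic sequence.
i=0: S_0 = 6 + 12*0 = 6
i=1: S_1 = 6 + 12*1 = 18
i=2: S_2 = 6 + 12*2 = 30
i=3: S_3 = 6 + 12*3 = 42
i=4: S_4 = 6 + 12*4 = 54
i=5: S_5 = 6 + 12*5 = 66
The first 6 terms are: [6, 18, 30, 42, 54, 66]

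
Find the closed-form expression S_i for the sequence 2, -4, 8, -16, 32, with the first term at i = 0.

Check ratios: -4 / 2 = -2.0
Common ratio r = -2.
First term a = 2.
Formula: S_i = 2 * (-2)^i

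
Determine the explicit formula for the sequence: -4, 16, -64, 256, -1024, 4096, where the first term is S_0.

Check ratios: 16 / -4 = -4.0
Common ratio r = -4.
First term a = -4.
Formula: S_i = -4 * (-4)^i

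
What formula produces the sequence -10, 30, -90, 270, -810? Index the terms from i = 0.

Check ratios: 30 / -10 = -3.0
Common ratio r = -3.
First term a = -10.
Formula: S_i = -10 * (-3)^i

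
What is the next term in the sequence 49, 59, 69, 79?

Differences: 59 - 49 = 10
This is an arithmetic sequence with common difference d = 10.
Next term = 79 + 10 = 89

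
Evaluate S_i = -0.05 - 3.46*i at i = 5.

S_5 = -0.05 + -3.46*5 = -0.05 + -17.3 = -17.35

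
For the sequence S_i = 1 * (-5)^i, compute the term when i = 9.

S_9 = 1 * (-5)^9 = 1 * -1953125 = -1953125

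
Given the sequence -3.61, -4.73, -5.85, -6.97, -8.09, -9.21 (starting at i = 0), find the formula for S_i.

Check differences: -4.73 - -3.61 = -1.12
-5.85 - -4.73 = -1.12
Common difference d = -1.12.
First term a = -3.61.
Formula: S_i = -3.61 - 1.12*i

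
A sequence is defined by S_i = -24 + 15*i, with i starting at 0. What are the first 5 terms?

This is an arithmetic sequence.
i=0: S_0 = -24 + 15*0 = -24
i=1: S_1 = -24 + 15*1 = -9
i=2: S_2 = -24 + 15*2 = 6
i=3: S_3 = -24 + 15*3 = 21
i=4: S_4 = -24 + 15*4 = 36
The first 5 terms are: [-24, -9, 6, 21, 36]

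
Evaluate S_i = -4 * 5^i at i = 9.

S_9 = -4 * 5^9 = -4 * 1953125 = -7812500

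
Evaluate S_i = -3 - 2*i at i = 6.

S_6 = -3 + -2*6 = -3 + -12 = -15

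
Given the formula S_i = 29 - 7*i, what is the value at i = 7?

S_7 = 29 + -7*7 = 29 + -49 = -20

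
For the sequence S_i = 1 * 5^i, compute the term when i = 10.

S_10 = 1 * 5^10 = 1 * 9765625 = 9765625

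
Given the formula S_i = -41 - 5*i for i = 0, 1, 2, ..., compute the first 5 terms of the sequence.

This is an arithmetic sequence.
i=0: S_0 = -41 + -5*0 = -41
i=1: S_1 = -41 + -5*1 = -46
i=2: S_2 = -41 + -5*2 = -51
i=3: S_3 = -41 + -5*3 = -56
i=4: S_4 = -41 + -5*4 = -61
The first 5 terms are: [-41, -46, -51, -56, -61]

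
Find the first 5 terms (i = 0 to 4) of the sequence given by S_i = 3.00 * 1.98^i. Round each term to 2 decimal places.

This is a geometric sequence.
i=0: S_0 = 3.0 * 1.98^0 = 3.0
i=1: S_1 = 3.0 * 1.98^1 = 5.94
i=2: S_2 = 3.0 * 1.98^2 ≈ 11.76
i=3: S_3 = 3.0 * 1.98^3 ≈ 23.29
i=4: S_4 = 3.0 * 1.98^4 ≈ 46.11
The first 5 terms are: [3.0, 5.94, 11.76, 23.29, 46.11]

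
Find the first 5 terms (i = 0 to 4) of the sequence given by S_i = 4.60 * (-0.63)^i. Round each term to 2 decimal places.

This is a geometric sequence.
i=0: S_0 = 4.6 * (-0.63)^0 = 4.6
i=1: S_1 = 4.6 * (-0.63)^1 ≈ -2.9
i=2: S_2 = 4.6 * (-0.63)^2 ≈ 1.83
i=3: S_3 = 4.6 * (-0.63)^3 ≈ -1.15
i=4: S_4 = 4.6 * (-0.63)^4 ≈ 0.72
The first 5 terms are: [4.6, -2.9, 1.83, -1.15, 0.72]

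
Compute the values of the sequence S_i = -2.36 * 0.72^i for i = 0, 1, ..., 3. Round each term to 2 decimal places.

This is a geometric sequence.
i=0: S_0 = -2.36 * 0.72^0 = -2.36
i=1: S_1 = -2.36 * 0.72^1 ≈ -1.7
i=2: S_2 = -2.36 * 0.72^2 ≈ -1.22
i=3: S_3 = -2.36 * 0.72^3 ≈ -0.88
The first 4 terms are: [-2.36, -1.7, -1.22, -0.88]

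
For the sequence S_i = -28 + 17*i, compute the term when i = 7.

S_7 = -28 + 17*7 = -28 + 119 = 91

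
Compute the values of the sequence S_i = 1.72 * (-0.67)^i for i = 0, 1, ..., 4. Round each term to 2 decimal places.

This is a geometric sequence.
i=0: S_0 = 1.72 * (-0.67)^0 = 1.72
i=1: S_1 = 1.72 * (-0.67)^1 ≈ -1.15
i=2: S_2 = 1.72 * (-0.67)^2 ≈ 0.77
i=3: S_3 = 1.72 * (-0.67)^3 ≈ -0.52
i=4: S_4 = 1.72 * (-0.67)^4 ≈ 0.35
The first 5 terms are: [1.72, -1.15, 0.77, -0.52, 0.35]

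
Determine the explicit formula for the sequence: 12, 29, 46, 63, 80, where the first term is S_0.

Check differences: 29 - 12 = 17
46 - 29 = 17
Common difference d = 17.
First term a = 12.
Formula: S_i = 12 + 17*i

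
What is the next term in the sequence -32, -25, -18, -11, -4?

Differences: -25 - -32 = 7
This is an arithmetic sequence with common difference d = 7.
Next term = -4 + 7 = 3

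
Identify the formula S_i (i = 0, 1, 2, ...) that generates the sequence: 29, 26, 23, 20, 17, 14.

Check differences: 26 - 29 = -3
23 - 26 = -3
Common difference d = -3.
First term a = 29.
Formula: S_i = 29 - 3*i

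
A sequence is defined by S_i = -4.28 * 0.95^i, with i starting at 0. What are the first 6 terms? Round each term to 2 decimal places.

This is a geometric sequence.
i=0: S_0 = -4.28 * 0.95^0 = -4.28
i=1: S_1 = -4.28 * 0.95^1 ≈ -4.07
i=2: S_2 = -4.28 * 0.95^2 ≈ -3.86
i=3: S_3 = -4.28 * 0.95^3 ≈ -3.67
i=4: S_4 = -4.28 * 0.95^4 ≈ -3.49
i=5: S_5 = -4.28 * 0.95^5 ≈ -3.31
The first 6 terms are: [-4.28, -4.07, -3.86, -3.67, -3.49, -3.31]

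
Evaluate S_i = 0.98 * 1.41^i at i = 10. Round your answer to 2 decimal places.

S_10 = 0.98 * 1.41^10 ≈ 0.98 * 31.0593 ≈ 30.44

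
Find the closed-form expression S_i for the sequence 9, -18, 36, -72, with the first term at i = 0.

Check ratios: -18 / 9 = -2.0
Common ratio r = -2.
First term a = 9.
Formula: S_i = 9 * (-2)^i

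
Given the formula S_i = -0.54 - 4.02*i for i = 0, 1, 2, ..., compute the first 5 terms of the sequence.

This is an arithmetic sequence.
i=0: S_0 = -0.54 + -4.02*0 = -0.54
i=1: S_1 = -0.54 + -4.02*1 = -4.56
i=2: S_2 = -0.54 + -4.02*2 = -8.58
i=3: S_3 = -0.54 + -4.02*3 = -12.6
i=4: S_4 = -0.54 + -4.02*4 = -16.62
The first 5 terms are: [-0.54, -4.56, -8.58, -12.6, -16.62]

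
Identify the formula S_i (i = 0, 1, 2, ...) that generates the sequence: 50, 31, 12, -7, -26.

Check differences: 31 - 50 = -19
12 - 31 = -19
Common difference d = -19.
First term a = 50.
Formula: S_i = 50 - 19*i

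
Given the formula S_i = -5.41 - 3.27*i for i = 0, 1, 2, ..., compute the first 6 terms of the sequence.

This is an arithmetic sequence.
i=0: S_0 = -5.41 + -3.27*0 = -5.41
i=1: S_1 = -5.41 + -3.27*1 = -8.68
i=2: S_2 = -5.41 + -3.27*2 = -11.95
i=3: S_3 = -5.41 + -3.27*3 = -15.22
i=4: S_4 = -5.41 + -3.27*4 = -18.49
i=5: S_5 = -5.41 + -3.27*5 = -21.76
The first 6 terms are: [-5.41, -8.68, -11.95, -15.22, -18.49, -21.76]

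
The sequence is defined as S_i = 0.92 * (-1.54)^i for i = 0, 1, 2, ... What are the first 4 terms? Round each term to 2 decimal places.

This is a geometric sequence.
i=0: S_0 = 0.92 * (-1.54)^0 = 0.92
i=1: S_1 = 0.92 * (-1.54)^1 ≈ -1.42
i=2: S_2 = 0.92 * (-1.54)^2 ≈ 2.18
i=3: S_3 = 0.92 * (-1.54)^3 ≈ -3.36
The first 4 terms are: [0.92, -1.42, 2.18, -3.36]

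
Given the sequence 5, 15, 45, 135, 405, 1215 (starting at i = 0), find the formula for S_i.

Check ratios: 15 / 5 = 3.0
Common ratio r = 3.
First term a = 5.
Formula: S_i = 5 * 3^i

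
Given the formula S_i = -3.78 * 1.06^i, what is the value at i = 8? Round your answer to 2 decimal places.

S_8 = -3.78 * 1.06^8 ≈ -3.78 * 1.5938 ≈ -6.02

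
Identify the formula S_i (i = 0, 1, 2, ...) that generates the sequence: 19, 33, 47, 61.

Check differences: 33 - 19 = 14
47 - 33 = 14
Common difference d = 14.
First term a = 19.
Formula: S_i = 19 + 14*i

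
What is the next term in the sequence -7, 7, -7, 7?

Ratios: 7 / -7 = -1.0
This is a geometric sequence with common ratio r = -1.
Next term = 7 * -1 = -7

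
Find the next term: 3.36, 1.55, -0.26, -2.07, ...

Differences: 1.55 - 3.36 = -1.81
This is an arithmetic sequence with common difference d = -1.81.
Next term = -2.07 + -1.81 = -3.88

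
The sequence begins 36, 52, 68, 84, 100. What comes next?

Differences: 52 - 36 = 16
This is an arithmetic sequence with common difference d = 16.
Next term = 100 + 16 = 116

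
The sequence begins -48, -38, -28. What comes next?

Differences: -38 - -48 = 10
This is an arithmetic sequence with common difference d = 10.
Next term = -28 + 10 = -18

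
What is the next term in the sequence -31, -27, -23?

Differences: -27 - -31 = 4
This is an arithmetic sequence with common difference d = 4.
Next term = -23 + 4 = -19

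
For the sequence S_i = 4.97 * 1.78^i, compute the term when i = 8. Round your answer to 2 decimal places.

S_8 = 4.97 * 1.78^8 ≈ 4.97 * 100.7767 ≈ 500.86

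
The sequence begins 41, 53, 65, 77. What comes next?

Differences: 53 - 41 = 12
This is an arithmetic sequence with common difference d = 12.
Next term = 77 + 12 = 89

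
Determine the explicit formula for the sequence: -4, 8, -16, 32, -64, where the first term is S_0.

Check ratios: 8 / -4 = -2.0
Common ratio r = -2.
First term a = -4.
Formula: S_i = -4 * (-2)^i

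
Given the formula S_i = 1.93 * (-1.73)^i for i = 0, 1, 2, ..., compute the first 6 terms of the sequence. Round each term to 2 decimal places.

This is a geometric sequence.
i=0: S_0 = 1.93 * (-1.73)^0 = 1.93
i=1: S_1 = 1.93 * (-1.73)^1 ≈ -3.34
i=2: S_2 = 1.93 * (-1.73)^2 ≈ 5.78
i=3: S_3 = 1.93 * (-1.73)^3 ≈ -9.99
i=4: S_4 = 1.93 * (-1.73)^4 ≈ 17.29
i=5: S_5 = 1.93 * (-1.73)^5 ≈ -29.91
The first 6 terms are: [1.93, -3.34, 5.78, -9.99, 17.29, -29.91]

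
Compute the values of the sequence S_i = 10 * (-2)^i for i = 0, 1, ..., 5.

This is a geometric sequence.
i=0: S_0 = 10 * (-2)^0 = 10
i=1: S_1 = 10 * (-2)^1 = -20
i=2: S_2 = 10 * (-2)^2 = 40
i=3: S_3 = 10 * (-2)^3 = -80
i=4: S_4 = 10 * (-2)^4 = 160
i=5: S_5 = 10 * (-2)^5 = -320
The first 6 terms are: [10, -20, 40, -80, 160, -320]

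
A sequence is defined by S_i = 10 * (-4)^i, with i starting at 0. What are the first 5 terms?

This is a geometric sequence.
i=0: S_0 = 10 * (-4)^0 = 10
i=1: S_1 = 10 * (-4)^1 = -40
i=2: S_2 = 10 * (-4)^2 = 160
i=3: S_3 = 10 * (-4)^3 = -640
i=4: S_4 = 10 * (-4)^4 = 2560
The first 5 terms are: [10, -40, 160, -640, 2560]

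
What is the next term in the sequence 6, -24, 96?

Ratios: -24 / 6 = -4.0
This is a geometric sequence with common ratio r = -4.
Next term = 96 * -4 = -384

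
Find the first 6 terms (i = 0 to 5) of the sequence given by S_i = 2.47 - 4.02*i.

This is an arithmetic sequence.
i=0: S_0 = 2.47 + -4.02*0 = 2.47
i=1: S_1 = 2.47 + -4.02*1 = -1.55
i=2: S_2 = 2.47 + -4.02*2 = -5.57
i=3: S_3 = 2.47 + -4.02*3 = -9.59
i=4: S_4 = 2.47 + -4.02*4 = -13.61
i=5: S_5 = 2.47 + -4.02*5 = -17.63
The first 6 terms are: [2.47, -1.55, -5.57, -9.59, -13.61, -17.63]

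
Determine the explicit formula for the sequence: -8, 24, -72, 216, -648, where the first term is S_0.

Check ratios: 24 / -8 = -3.0
Common ratio r = -3.
First term a = -8.
Formula: S_i = -8 * (-3)^i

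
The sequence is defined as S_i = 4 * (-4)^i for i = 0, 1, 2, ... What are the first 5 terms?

This is a geometric sequence.
i=0: S_0 = 4 * (-4)^0 = 4
i=1: S_1 = 4 * (-4)^1 = -16
i=2: S_2 = 4 * (-4)^2 = 64
i=3: S_3 = 4 * (-4)^3 = -256
i=4: S_4 = 4 * (-4)^4 = 1024
The first 5 terms are: [4, -16, 64, -256, 1024]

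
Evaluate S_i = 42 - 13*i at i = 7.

S_7 = 42 + -13*7 = 42 + -91 = -49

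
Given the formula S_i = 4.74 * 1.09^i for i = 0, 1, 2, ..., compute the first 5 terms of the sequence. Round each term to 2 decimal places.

This is a geometric sequence.
i=0: S_0 = 4.74 * 1.09^0 = 4.74
i=1: S_1 = 4.74 * 1.09^1 ≈ 5.17
i=2: S_2 = 4.74 * 1.09^2 ≈ 5.63
i=3: S_3 = 4.74 * 1.09^3 ≈ 6.14
i=4: S_4 = 4.74 * 1.09^4 ≈ 6.69
The first 5 terms are: [4.74, 5.17, 5.63, 6.14, 6.69]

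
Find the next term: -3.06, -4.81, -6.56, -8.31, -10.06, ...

Differences: -4.81 - -3.06 = -1.75
This is an arithmetic sequence with common difference d = -1.75.
Next term = -10.06 + -1.75 = -11.81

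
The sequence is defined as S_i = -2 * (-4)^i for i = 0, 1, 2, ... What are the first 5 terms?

This is a geometric sequence.
i=0: S_0 = -2 * (-4)^0 = -2
i=1: S_1 = -2 * (-4)^1 = 8
i=2: S_2 = -2 * (-4)^2 = -32
i=3: S_3 = -2 * (-4)^3 = 128
i=4: S_4 = -2 * (-4)^4 = -512
The first 5 terms are: [-2, 8, -32, 128, -512]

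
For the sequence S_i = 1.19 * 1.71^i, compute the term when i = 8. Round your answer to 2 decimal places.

S_8 = 1.19 * 1.71^8 ≈ 1.19 * 73.1087 ≈ 87.0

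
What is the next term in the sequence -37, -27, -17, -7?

Differences: -27 - -37 = 10
This is an arithmetic sequence with common difference d = 10.
Next term = -7 + 10 = 3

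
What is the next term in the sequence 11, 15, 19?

Differences: 15 - 11 = 4
This is an arithmetic sequence with common difference d = 4.
Next term = 19 + 4 = 23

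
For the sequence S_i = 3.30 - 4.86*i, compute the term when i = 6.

S_6 = 3.3 + -4.86*6 = 3.3 + -29.16 = -25.86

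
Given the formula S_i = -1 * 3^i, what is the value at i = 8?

S_8 = -1 * 3^8 = -1 * 6561 = -6561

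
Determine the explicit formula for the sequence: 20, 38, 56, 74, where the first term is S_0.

Check differences: 38 - 20 = 18
56 - 38 = 18
Common difference d = 18.
First term a = 20.
Formula: S_i = 20 + 18*i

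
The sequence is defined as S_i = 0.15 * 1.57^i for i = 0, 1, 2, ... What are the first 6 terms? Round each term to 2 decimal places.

This is a geometric sequence.
i=0: S_0 = 0.15 * 1.57^0 = 0.15
i=1: S_1 = 0.15 * 1.57^1 ≈ 0.24
i=2: S_2 = 0.15 * 1.57^2 ≈ 0.37
i=3: S_3 = 0.15 * 1.57^3 ≈ 0.58
i=4: S_4 = 0.15 * 1.57^4 ≈ 0.91
i=5: S_5 = 0.15 * 1.57^5 ≈ 1.43
The first 6 terms are: [0.15, 0.24, 0.37, 0.58, 0.91, 1.43]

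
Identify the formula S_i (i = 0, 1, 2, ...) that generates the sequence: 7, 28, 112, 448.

Check ratios: 28 / 7 = 4.0
Common ratio r = 4.
First term a = 7.
Formula: S_i = 7 * 4^i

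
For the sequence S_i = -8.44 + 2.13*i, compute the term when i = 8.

S_8 = -8.44 + 2.13*8 = -8.44 + 17.04 = 8.6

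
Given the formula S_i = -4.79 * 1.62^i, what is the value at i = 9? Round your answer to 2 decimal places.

S_9 = -4.79 * 1.62^9 ≈ -4.79 * 76.8485 ≈ -368.1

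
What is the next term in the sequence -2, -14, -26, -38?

Differences: -14 - -2 = -12
This is an arithmetic sequence with common difference d = -12.
Next term = -38 + -12 = -50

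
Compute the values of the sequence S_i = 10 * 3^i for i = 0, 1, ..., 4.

This is a geometric sequence.
i=0: S_0 = 10 * 3^0 = 10
i=1: S_1 = 10 * 3^1 = 30
i=2: S_2 = 10 * 3^2 = 90
i=3: S_3 = 10 * 3^3 = 270
i=4: S_4 = 10 * 3^4 = 810
The first 5 terms are: [10, 30, 90, 270, 810]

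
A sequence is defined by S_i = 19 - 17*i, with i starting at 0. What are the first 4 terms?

This is an arithmetic sequence.
i=0: S_0 = 19 + -17*0 = 19
i=1: S_1 = 19 + -17*1 = 2
i=2: S_2 = 19 + -17*2 = -15
i=3: S_3 = 19 + -17*3 = -32
The first 4 terms are: [19, 2, -15, -32]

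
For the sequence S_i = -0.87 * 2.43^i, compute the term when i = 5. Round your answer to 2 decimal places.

S_5 = -0.87 * 2.43^5 ≈ -0.87 * 84.7289 ≈ -73.71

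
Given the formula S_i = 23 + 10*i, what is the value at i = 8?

S_8 = 23 + 10*8 = 23 + 80 = 103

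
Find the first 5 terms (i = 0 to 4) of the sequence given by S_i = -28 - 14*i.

This is an arithmetic sequence.
i=0: S_0 = -28 + -14*0 = -28
i=1: S_1 = -28 + -14*1 = -42
i=2: S_2 = -28 + -14*2 = -56
i=3: S_3 = -28 + -14*3 = -70
i=4: S_4 = -28 + -14*4 = -84
The first 5 terms are: [-28, -42, -56, -70, -84]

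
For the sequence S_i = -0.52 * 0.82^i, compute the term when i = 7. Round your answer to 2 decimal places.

S_7 = -0.52 * 0.82^7 ≈ -0.52 * 0.2493 ≈ -0.13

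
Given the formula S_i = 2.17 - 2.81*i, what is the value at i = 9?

S_9 = 2.17 + -2.81*9 = 2.17 + -25.29 = -23.12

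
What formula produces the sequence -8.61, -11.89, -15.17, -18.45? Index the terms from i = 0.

Check differences: -11.89 - -8.61 = -3.28
-15.17 - -11.89 = -3.28
Common difference d = -3.28.
First term a = -8.61.
Formula: S_i = -8.61 - 3.28*i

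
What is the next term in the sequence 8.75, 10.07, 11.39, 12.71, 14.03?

Differences: 10.07 - 8.75 = 1.32
This is an arithmetic sequence with common difference d = 1.32.
Next term = 14.03 + 1.32 = 15.35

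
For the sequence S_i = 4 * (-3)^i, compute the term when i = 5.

S_5 = 4 * (-3)^5 = 4 * -243 = -972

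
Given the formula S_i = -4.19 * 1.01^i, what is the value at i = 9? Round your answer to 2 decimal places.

S_9 = -4.19 * 1.01^9 ≈ -4.19 * 1.0937 ≈ -4.58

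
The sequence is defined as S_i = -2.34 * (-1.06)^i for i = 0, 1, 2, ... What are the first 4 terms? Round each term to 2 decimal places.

This is a geometric sequence.
i=0: S_0 = -2.34 * (-1.06)^0 = -2.34
i=1: S_1 = -2.34 * (-1.06)^1 ≈ 2.48
i=2: S_2 = -2.34 * (-1.06)^2 ≈ -2.63
i=3: S_3 = -2.34 * (-1.06)^3 ≈ 2.79
The first 4 terms are: [-2.34, 2.48, -2.63, 2.79]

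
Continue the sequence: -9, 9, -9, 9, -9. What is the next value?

Ratios: 9 / -9 = -1.0
This is a geometric sequence with common ratio r = -1.
Next term = -9 * -1 = 9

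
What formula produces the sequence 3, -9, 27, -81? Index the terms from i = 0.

Check ratios: -9 / 3 = -3.0
Common ratio r = -3.
First term a = 3.
Formula: S_i = 3 * (-3)^i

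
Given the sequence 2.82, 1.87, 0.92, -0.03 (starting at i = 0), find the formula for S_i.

Check differences: 1.87 - 2.82 = -0.95
0.92 - 1.87 = -0.95
Common difference d = -0.95.
First term a = 2.82.
Formula: S_i = 2.82 - 0.95*i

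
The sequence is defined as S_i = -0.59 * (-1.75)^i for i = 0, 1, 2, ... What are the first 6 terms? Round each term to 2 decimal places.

This is a geometric sequence.
i=0: S_0 = -0.59 * (-1.75)^0 = -0.59
i=1: S_1 = -0.59 * (-1.75)^1 ≈ 1.03
i=2: S_2 = -0.59 * (-1.75)^2 ≈ -1.81
i=3: S_3 = -0.59 * (-1.75)^3 ≈ 3.16
i=4: S_4 = -0.59 * (-1.75)^4 ≈ -5.53
i=5: S_5 = -0.59 * (-1.75)^5 ≈ 9.68
The first 6 terms are: [-0.59, 1.03, -1.81, 3.16, -5.53, 9.68]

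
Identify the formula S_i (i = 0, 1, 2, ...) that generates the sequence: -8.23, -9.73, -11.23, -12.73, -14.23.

Check differences: -9.73 - -8.23 = -1.5
-11.23 - -9.73 = -1.5
Common difference d = -1.5.
First term a = -8.23.
Formula: S_i = -8.23 - 1.50*i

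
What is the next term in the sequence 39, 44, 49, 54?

Differences: 44 - 39 = 5
This is an arithmetic sequence with common difference d = 5.
Next term = 54 + 5 = 59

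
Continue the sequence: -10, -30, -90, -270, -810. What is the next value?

Ratios: -30 / -10 = 3.0
This is a geometric sequence with common ratio r = 3.
Next term = -810 * 3 = -2430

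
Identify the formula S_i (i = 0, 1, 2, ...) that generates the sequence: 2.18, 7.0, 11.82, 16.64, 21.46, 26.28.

Check differences: 7.0 - 2.18 = 4.82
11.82 - 7.0 = 4.82
Common difference d = 4.82.
First term a = 2.18.
Formula: S_i = 2.18 + 4.82*i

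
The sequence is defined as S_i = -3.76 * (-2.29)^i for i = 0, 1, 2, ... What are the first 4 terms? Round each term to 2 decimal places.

This is a geometric sequence.
i=0: S_0 = -3.76 * (-2.29)^0 = -3.76
i=1: S_1 = -3.76 * (-2.29)^1 ≈ 8.61
i=2: S_2 = -3.76 * (-2.29)^2 ≈ -19.72
i=3: S_3 = -3.76 * (-2.29)^3 ≈ 45.15
The first 4 terms are: [-3.76, 8.61, -19.72, 45.15]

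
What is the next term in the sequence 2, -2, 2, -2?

Ratios: -2 / 2 = -1.0
This is a geometric sequence with common ratio r = -1.
Next term = -2 * -1 = 2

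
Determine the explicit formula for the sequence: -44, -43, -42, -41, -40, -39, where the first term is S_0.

Check differences: -43 - -44 = 1
-42 - -43 = 1
Common difference d = 1.
First term a = -44.
Formula: S_i = -44 + 1*i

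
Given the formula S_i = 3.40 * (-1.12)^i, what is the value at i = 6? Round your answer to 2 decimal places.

S_6 = 3.4 * (-1.12)^6 ≈ 3.4 * 1.9738 ≈ 6.71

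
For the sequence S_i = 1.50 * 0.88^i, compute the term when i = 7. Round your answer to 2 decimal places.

S_7 = 1.5 * 0.88^7 ≈ 1.5 * 0.4087 ≈ 0.61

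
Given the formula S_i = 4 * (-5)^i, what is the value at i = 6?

S_6 = 4 * (-5)^6 = 4 * 15625 = 62500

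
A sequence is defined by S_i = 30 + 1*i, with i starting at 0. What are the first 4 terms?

This is an arithmetic sequence.
i=0: S_0 = 30 + 1*0 = 30
i=1: S_1 = 30 + 1*1 = 31
i=2: S_2 = 30 + 1*2 = 32
i=3: S_3 = 30 + 1*3 = 33
The first 4 terms are: [30, 31, 32, 33]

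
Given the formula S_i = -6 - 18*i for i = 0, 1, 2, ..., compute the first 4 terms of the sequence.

This is an arithmetic sequence.
i=0: S_0 = -6 + -18*0 = -6
i=1: S_1 = -6 + -18*1 = -24
i=2: S_2 = -6 + -18*2 = -42
i=3: S_3 = -6 + -18*3 = -60
The first 4 terms are: [-6, -24, -42, -60]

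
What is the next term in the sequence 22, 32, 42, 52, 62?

Differences: 32 - 22 = 10
This is an arithmetic sequence with common difference d = 10.
Next term = 62 + 10 = 72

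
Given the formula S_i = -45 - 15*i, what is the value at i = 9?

S_9 = -45 + -15*9 = -45 + -135 = -180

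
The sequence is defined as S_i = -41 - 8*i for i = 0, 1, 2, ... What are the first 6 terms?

This is an arithmetic sequence.
i=0: S_0 = -41 + -8*0 = -41
i=1: S_1 = -41 + -8*1 = -49
i=2: S_2 = -41 + -8*2 = -57
i=3: S_3 = -41 + -8*3 = -65
i=4: S_4 = -41 + -8*4 = -73
i=5: S_5 = -41 + -8*5 = -81
The first 6 terms are: [-41, -49, -57, -65, -73, -81]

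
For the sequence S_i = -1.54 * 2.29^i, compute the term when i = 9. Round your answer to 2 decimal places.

S_9 = -1.54 * 2.29^9 ≈ -1.54 * 1731.8862 ≈ -2667.1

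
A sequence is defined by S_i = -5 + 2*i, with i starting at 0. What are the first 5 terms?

This is an arithmetic sequence.
i=0: S_0 = -5 + 2*0 = -5
i=1: S_1 = -5 + 2*1 = -3
i=2: S_2 = -5 + 2*2 = -1
i=3: S_3 = -5 + 2*3 = 1
i=4: S_4 = -5 + 2*4 = 3
The first 5 terms are: [-5, -3, -1, 1, 3]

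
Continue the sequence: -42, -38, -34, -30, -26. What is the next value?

Differences: -38 - -42 = 4
This is an arithmetic sequence with common difference d = 4.
Next term = -26 + 4 = -22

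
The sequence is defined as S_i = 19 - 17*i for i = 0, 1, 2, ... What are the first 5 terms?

This is an arithmetic sequence.
i=0: S_0 = 19 + -17*0 = 19
i=1: S_1 = 19 + -17*1 = 2
i=2: S_2 = 19 + -17*2 = -15
i=3: S_3 = 19 + -17*3 = -32
i=4: S_4 = 19 + -17*4 = -49
The first 5 terms are: [19, 2, -15, -32, -49]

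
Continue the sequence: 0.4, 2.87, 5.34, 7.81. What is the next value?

Differences: 2.87 - 0.4 = 2.47
This is an arithmetic sequence with common difference d = 2.47.
Next term = 7.81 + 2.47 = 10.28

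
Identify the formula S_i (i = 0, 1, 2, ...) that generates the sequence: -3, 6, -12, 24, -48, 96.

Check ratios: 6 / -3 = -2.0
Common ratio r = -2.
First term a = -3.
Formula: S_i = -3 * (-2)^i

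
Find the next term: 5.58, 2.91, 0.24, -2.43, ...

Differences: 2.91 - 5.58 = -2.67
This is an arithmetic sequence with common difference d = -2.67.
Next term = -2.43 + -2.67 = -5.1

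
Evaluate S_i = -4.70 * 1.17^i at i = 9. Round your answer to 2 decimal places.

S_9 = -4.7 * 1.17^9 ≈ -4.7 * 4.1084 ≈ -19.31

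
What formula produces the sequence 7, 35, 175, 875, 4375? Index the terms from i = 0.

Check ratios: 35 / 7 = 5.0
Common ratio r = 5.
First term a = 7.
Formula: S_i = 7 * 5^i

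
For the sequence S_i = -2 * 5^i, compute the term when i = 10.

S_10 = -2 * 5^10 = -2 * 9765625 = -19531250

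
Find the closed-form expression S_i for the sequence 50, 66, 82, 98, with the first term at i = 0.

Check differences: 66 - 50 = 16
82 - 66 = 16
Common difference d = 16.
First term a = 50.
Formula: S_i = 50 + 16*i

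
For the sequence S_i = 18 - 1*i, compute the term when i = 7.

S_7 = 18 + -1*7 = 18 + -7 = 11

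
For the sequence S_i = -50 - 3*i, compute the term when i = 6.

S_6 = -50 + -3*6 = -50 + -18 = -68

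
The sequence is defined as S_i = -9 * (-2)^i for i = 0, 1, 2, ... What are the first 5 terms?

This is a geometric sequence.
i=0: S_0 = -9 * (-2)^0 = -9
i=1: S_1 = -9 * (-2)^1 = 18
i=2: S_2 = -9 * (-2)^2 = -36
i=3: S_3 = -9 * (-2)^3 = 72
i=4: S_4 = -9 * (-2)^4 = -144
The first 5 terms are: [-9, 18, -36, 72, -144]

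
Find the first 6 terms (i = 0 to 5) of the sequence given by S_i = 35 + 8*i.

This is an arithmetic sequence.
i=0: S_0 = 35 + 8*0 = 35
i=1: S_1 = 35 + 8*1 = 43
i=2: S_2 = 35 + 8*2 = 51
i=3: S_3 = 35 + 8*3 = 59
i=4: S_4 = 35 + 8*4 = 67
i=5: S_5 = 35 + 8*5 = 75
The first 6 terms are: [35, 43, 51, 59, 67, 75]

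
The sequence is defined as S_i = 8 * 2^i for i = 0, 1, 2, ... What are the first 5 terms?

This is a geometric sequence.
i=0: S_0 = 8 * 2^0 = 8
i=1: S_1 = 8 * 2^1 = 16
i=2: S_2 = 8 * 2^2 = 32
i=3: S_3 = 8 * 2^3 = 64
i=4: S_4 = 8 * 2^4 = 128
The first 5 terms are: [8, 16, 32, 64, 128]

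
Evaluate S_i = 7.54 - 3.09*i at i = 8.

S_8 = 7.54 + -3.09*8 = 7.54 + -24.72 = -17.18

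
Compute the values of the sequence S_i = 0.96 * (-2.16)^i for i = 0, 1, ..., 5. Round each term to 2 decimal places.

This is a geometric sequence.
i=0: S_0 = 0.96 * (-2.16)^0 = 0.96
i=1: S_1 = 0.96 * (-2.16)^1 ≈ -2.07
i=2: S_2 = 0.96 * (-2.16)^2 ≈ 4.48
i=3: S_3 = 0.96 * (-2.16)^3 ≈ -9.67
i=4: S_4 = 0.96 * (-2.16)^4 ≈ 20.9
i=5: S_5 = 0.96 * (-2.16)^5 ≈ -45.14
The first 6 terms are: [0.96, -2.07, 4.48, -9.67, 20.9, -45.14]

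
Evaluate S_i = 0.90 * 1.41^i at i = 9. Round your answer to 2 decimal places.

S_9 = 0.9 * 1.41^9 ≈ 0.9 * 22.0278 ≈ 19.83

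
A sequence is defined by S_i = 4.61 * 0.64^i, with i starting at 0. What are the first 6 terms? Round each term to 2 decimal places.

This is a geometric sequence.
i=0: S_0 = 4.61 * 0.64^0 = 4.61
i=1: S_1 = 4.61 * 0.64^1 ≈ 2.95
i=2: S_2 = 4.61 * 0.64^2 ≈ 1.89
i=3: S_3 = 4.61 * 0.64^3 ≈ 1.21
i=4: S_4 = 4.61 * 0.64^4 ≈ 0.77
i=5: S_5 = 4.61 * 0.64^5 ≈ 0.49
The first 6 terms are: [4.61, 2.95, 1.89, 1.21, 0.77, 0.49]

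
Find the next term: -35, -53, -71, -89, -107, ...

Differences: -53 - -35 = -18
This is an arithmetic sequence with common difference d = -18.
Next term = -107 + -18 = -125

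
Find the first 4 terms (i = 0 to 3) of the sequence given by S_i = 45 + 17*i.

This is an arithmetic sequence.
i=0: S_0 = 45 + 17*0 = 45
i=1: S_1 = 45 + 17*1 = 62
i=2: S_2 = 45 + 17*2 = 79
i=3: S_3 = 45 + 17*3 = 96
The first 4 terms are: [45, 62, 79, 96]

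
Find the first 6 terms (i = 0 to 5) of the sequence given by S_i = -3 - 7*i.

This is an arithmetic sequence.
i=0: S_0 = -3 + -7*0 = -3
i=1: S_1 = -3 + -7*1 = -10
i=2: S_2 = -3 + -7*2 = -17
i=3: S_3 = -3 + -7*3 = -24
i=4: S_4 = -3 + -7*4 = -31
i=5: S_5 = -3 + -7*5 = -38
The first 6 terms are: [-3, -10, -17, -24, -31, -38]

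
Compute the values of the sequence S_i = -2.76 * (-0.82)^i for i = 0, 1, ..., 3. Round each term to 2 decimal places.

This is a geometric sequence.
i=0: S_0 = -2.76 * (-0.82)^0 = -2.76
i=1: S_1 = -2.76 * (-0.82)^1 ≈ 2.26
i=2: S_2 = -2.76 * (-0.82)^2 ≈ -1.86
i=3: S_3 = -2.76 * (-0.82)^3 ≈ 1.52
The first 4 terms are: [-2.76, 2.26, -1.86, 1.52]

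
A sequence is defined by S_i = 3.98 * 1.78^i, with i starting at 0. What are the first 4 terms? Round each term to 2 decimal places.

This is a geometric sequence.
i=0: S_0 = 3.98 * 1.78^0 = 3.98
i=1: S_1 = 3.98 * 1.78^1 ≈ 7.08
i=2: S_2 = 3.98 * 1.78^2 ≈ 12.61
i=3: S_3 = 3.98 * 1.78^3 ≈ 22.45
The first 4 terms are: [3.98, 7.08, 12.61, 22.45]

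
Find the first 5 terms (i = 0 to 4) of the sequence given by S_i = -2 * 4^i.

This is a geometric sequence.
i=0: S_0 = -2 * 4^0 = -2
i=1: S_1 = -2 * 4^1 = -8
i=2: S_2 = -2 * 4^2 = -32
i=3: S_3 = -2 * 4^3 = -128
i=4: S_4 = -2 * 4^4 = -512
The first 5 terms are: [-2, -8, -32, -128, -512]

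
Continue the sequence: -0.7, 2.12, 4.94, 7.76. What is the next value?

Differences: 2.12 - -0.7 = 2.82
This is an arithmetic sequence with common difference d = 2.82.
Next term = 7.76 + 2.82 = 10.58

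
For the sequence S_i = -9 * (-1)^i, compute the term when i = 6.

S_6 = -9 * (-1)^6 = -9 * 1 = -9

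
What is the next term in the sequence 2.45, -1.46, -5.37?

Differences: -1.46 - 2.45 = -3.91
This is an arithmetic sequence with common difference d = -3.91.
Next term = -5.37 + -3.91 = -9.28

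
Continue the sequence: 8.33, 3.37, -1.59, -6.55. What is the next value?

Differences: 3.37 - 8.33 = -4.96
This is an arithmetic sequence with common difference d = -4.96.
Next term = -6.55 + -4.96 = -11.51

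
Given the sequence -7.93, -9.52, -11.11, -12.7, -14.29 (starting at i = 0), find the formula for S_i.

Check differences: -9.52 - -7.93 = -1.59
-11.11 - -9.52 = -1.59
Common difference d = -1.59.
First term a = -7.93.
Formula: S_i = -7.93 - 1.59*i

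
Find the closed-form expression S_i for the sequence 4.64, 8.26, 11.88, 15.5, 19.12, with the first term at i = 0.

Check differences: 8.26 - 4.64 = 3.62
11.88 - 8.26 = 3.62
Common difference d = 3.62.
First term a = 4.64.
Formula: S_i = 4.64 + 3.62*i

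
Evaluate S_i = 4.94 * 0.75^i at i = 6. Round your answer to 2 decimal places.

S_6 = 4.94 * 0.75^6 ≈ 4.94 * 0.178 ≈ 0.88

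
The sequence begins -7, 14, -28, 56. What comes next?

Ratios: 14 / -7 = -2.0
This is a geometric sequence with common ratio r = -2.
Next term = 56 * -2 = -112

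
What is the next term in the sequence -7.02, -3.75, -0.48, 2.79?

Differences: -3.75 - -7.02 = 3.27
This is an arithmetic sequence with common difference d = 3.27.
Next term = 2.79 + 3.27 = 6.06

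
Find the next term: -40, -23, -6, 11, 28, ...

Differences: -23 - -40 = 17
This is an arithmetic sequence with common difference d = 17.
Next term = 28 + 17 = 45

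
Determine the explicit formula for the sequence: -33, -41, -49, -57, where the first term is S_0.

Check differences: -41 - -33 = -8
-49 - -41 = -8
Common difference d = -8.
First term a = -33.
Formula: S_i = -33 - 8*i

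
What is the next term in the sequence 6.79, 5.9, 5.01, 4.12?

Differences: 5.9 - 6.79 = -0.89
This is an arithmetic sequence with common difference d = -0.89.
Next term = 4.12 + -0.89 = 3.23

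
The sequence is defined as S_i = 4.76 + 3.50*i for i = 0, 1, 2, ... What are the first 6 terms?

This is an arithmetic sequence.
i=0: S_0 = 4.76 + 3.5*0 = 4.76
i=1: S_1 = 4.76 + 3.5*1 = 8.26
i=2: S_2 = 4.76 + 3.5*2 = 11.76
i=3: S_3 = 4.76 + 3.5*3 = 15.26
i=4: S_4 = 4.76 + 3.5*4 = 18.76
i=5: S_5 = 4.76 + 3.5*5 = 22.26
The first 6 terms are: [4.76, 8.26, 11.76, 15.26, 18.76, 22.26]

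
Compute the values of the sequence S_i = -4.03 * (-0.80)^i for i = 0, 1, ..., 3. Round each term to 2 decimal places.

This is a geometric sequence.
i=0: S_0 = -4.03 * (-0.8)^0 = -4.03
i=1: S_1 = -4.03 * (-0.8)^1 ≈ 3.22
i=2: S_2 = -4.03 * (-0.8)^2 ≈ -2.58
i=3: S_3 = -4.03 * (-0.8)^3 ≈ 2.06
The first 4 terms are: [-4.03, 3.22, -2.58, 2.06]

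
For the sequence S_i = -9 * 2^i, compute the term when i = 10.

S_10 = -9 * 2^10 = -9 * 1024 = -9216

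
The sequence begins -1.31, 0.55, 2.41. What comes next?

Differences: 0.55 - -1.31 = 1.86
This is an arithmetic sequence with common difference d = 1.86.
Next term = 2.41 + 1.86 = 4.27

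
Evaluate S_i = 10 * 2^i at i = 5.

S_5 = 10 * 2^5 = 10 * 32 = 320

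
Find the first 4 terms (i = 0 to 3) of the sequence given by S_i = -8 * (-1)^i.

This is a geometric sequence.
i=0: S_0 = -8 * (-1)^0 = -8
i=1: S_1 = -8 * (-1)^1 = 8
i=2: S_2 = -8 * (-1)^2 = -8
i=3: S_3 = -8 * (-1)^3 = 8
The first 4 terms are: [-8, 8, -8, 8]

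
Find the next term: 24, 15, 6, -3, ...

Differences: 15 - 24 = -9
This is an arithmetic sequence with common difference d = -9.
Next term = -3 + -9 = -12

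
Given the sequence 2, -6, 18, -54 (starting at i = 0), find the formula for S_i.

Check ratios: -6 / 2 = -3.0
Common ratio r = -3.
First term a = 2.
Formula: S_i = 2 * (-3)^i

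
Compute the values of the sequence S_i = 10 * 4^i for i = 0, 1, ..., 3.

This is a geometric sequence.
i=0: S_0 = 10 * 4^0 = 10
i=1: S_1 = 10 * 4^1 = 40
i=2: S_2 = 10 * 4^2 = 160
i=3: S_3 = 10 * 4^3 = 640
The first 4 terms are: [10, 40, 160, 640]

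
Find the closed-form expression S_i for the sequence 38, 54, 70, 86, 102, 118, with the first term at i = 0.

Check differences: 54 - 38 = 16
70 - 54 = 16
Common difference d = 16.
First term a = 38.
Formula: S_i = 38 + 16*i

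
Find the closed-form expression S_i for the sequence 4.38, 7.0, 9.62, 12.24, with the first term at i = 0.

Check differences: 7.0 - 4.38 = 2.62
9.62 - 7.0 = 2.62
Common difference d = 2.62.
First term a = 4.38.
Formula: S_i = 4.38 + 2.62*i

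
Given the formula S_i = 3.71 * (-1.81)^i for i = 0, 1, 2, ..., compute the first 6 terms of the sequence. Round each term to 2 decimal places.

This is a geometric sequence.
i=0: S_0 = 3.71 * (-1.81)^0 = 3.71
i=1: S_1 = 3.71 * (-1.81)^1 ≈ -6.72
i=2: S_2 = 3.71 * (-1.81)^2 ≈ 12.15
i=3: S_3 = 3.71 * (-1.81)^3 ≈ -22.0
i=4: S_4 = 3.71 * (-1.81)^4 ≈ 39.82
i=5: S_5 = 3.71 * (-1.81)^5 ≈ -72.07
The first 6 terms are: [3.71, -6.72, 12.15, -22.0, 39.82, -72.07]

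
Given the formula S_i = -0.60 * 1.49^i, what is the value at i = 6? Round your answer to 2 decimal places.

S_6 = -0.6 * 1.49^6 ≈ -0.6 * 10.9425 ≈ -6.57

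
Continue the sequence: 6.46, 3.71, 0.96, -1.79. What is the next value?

Differences: 3.71 - 6.46 = -2.75
This is an arithmetic sequence with common difference d = -2.75.
Next term = -1.79 + -2.75 = -4.54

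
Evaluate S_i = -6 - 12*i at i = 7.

S_7 = -6 + -12*7 = -6 + -84 = -90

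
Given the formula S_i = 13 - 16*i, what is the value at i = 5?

S_5 = 13 + -16*5 = 13 + -80 = -67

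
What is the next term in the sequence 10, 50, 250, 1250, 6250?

Ratios: 50 / 10 = 5.0
This is a geometric sequence with common ratio r = 5.
Next term = 6250 * 5 = 31250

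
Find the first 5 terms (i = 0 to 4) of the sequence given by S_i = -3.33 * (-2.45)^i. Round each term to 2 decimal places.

This is a geometric sequence.
i=0: S_0 = -3.33 * (-2.45)^0 = -3.33
i=1: S_1 = -3.33 * (-2.45)^1 ≈ 8.16
i=2: S_2 = -3.33 * (-2.45)^2 ≈ -19.99
i=3: S_3 = -3.33 * (-2.45)^3 ≈ 48.97
i=4: S_4 = -3.33 * (-2.45)^4 ≈ -119.98
The first 5 terms are: [-3.33, 8.16, -19.99, 48.97, -119.98]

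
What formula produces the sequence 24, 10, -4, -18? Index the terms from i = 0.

Check differences: 10 - 24 = -14
-4 - 10 = -14
Common difference d = -14.
First term a = 24.
Formula: S_i = 24 - 14*i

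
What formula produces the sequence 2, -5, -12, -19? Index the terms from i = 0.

Check differences: -5 - 2 = -7
-12 - -5 = -7
Common difference d = -7.
First term a = 2.
Formula: S_i = 2 - 7*i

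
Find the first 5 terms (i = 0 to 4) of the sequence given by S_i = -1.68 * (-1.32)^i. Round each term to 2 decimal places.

This is a geometric sequence.
i=0: S_0 = -1.68 * (-1.32)^0 = -1.68
i=1: S_1 = -1.68 * (-1.32)^1 ≈ 2.22
i=2: S_2 = -1.68 * (-1.32)^2 ≈ -2.93
i=3: S_3 = -1.68 * (-1.32)^3 ≈ 3.86
i=4: S_4 = -1.68 * (-1.32)^4 ≈ -5.1
The first 5 terms are: [-1.68, 2.22, -2.93, 3.86, -5.1]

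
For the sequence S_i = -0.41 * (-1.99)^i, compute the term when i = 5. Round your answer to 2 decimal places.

S_5 = -0.41 * (-1.99)^5 ≈ -0.41 * -31.208 ≈ 12.8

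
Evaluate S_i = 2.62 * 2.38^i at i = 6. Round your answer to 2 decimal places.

S_6 = 2.62 * 2.38^6 ≈ 2.62 * 181.7447 ≈ 476.17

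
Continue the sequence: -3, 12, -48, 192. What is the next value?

Ratios: 12 / -3 = -4.0
This is a geometric sequence with common ratio r = -4.
Next term = 192 * -4 = -768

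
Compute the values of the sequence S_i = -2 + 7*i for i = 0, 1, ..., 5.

This is an arithmetic sequence.
i=0: S_0 = -2 + 7*0 = -2
i=1: S_1 = -2 + 7*1 = 5
i=2: S_2 = -2 + 7*2 = 12
i=3: S_3 = -2 + 7*3 = 19
i=4: S_4 = -2 + 7*4 = 26
i=5: S_5 = -2 + 7*5 = 33
The first 6 terms are: [-2, 5, 12, 19, 26, 33]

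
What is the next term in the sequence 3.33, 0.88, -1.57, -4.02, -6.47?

Differences: 0.88 - 3.33 = -2.45
This is an arithmetic sequence with common difference d = -2.45.
Next term = -6.47 + -2.45 = -8.92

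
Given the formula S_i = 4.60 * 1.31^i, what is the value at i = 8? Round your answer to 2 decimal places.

S_8 = 4.6 * 1.31^8 ≈ 4.6 * 8.673 ≈ 39.9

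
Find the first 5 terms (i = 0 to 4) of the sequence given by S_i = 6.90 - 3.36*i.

This is an arithmetic sequence.
i=0: S_0 = 6.9 + -3.36*0 = 6.9
i=1: S_1 = 6.9 + -3.36*1 = 3.54
i=2: S_2 = 6.9 + -3.36*2 = 0.18
i=3: S_3 = 6.9 + -3.36*3 = -3.18
i=4: S_4 = 6.9 + -3.36*4 = -6.54
The first 5 terms are: [6.9, 3.54, 0.18, -3.18, -6.54]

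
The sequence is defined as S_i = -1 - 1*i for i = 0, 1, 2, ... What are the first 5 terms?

This is an arithmetic sequence.
i=0: S_0 = -1 + -1*0 = -1
i=1: S_1 = -1 + -1*1 = -2
i=2: S_2 = -1 + -1*2 = -3
i=3: S_3 = -1 + -1*3 = -4
i=4: S_4 = -1 + -1*4 = -5
The first 5 terms are: [-1, -2, -3, -4, -5]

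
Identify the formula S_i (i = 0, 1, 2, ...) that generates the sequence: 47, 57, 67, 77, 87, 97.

Check differences: 57 - 47 = 10
67 - 57 = 10
Common difference d = 10.
First term a = 47.
Formula: S_i = 47 + 10*i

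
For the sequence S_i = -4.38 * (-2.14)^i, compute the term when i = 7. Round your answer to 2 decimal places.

S_7 = -4.38 * (-2.14)^7 ≈ -4.38 * -205.54 ≈ 900.27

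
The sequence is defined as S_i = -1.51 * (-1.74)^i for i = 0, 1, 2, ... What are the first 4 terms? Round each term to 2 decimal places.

This is a geometric sequence.
i=0: S_0 = -1.51 * (-1.74)^0 = -1.51
i=1: S_1 = -1.51 * (-1.74)^1 ≈ 2.63
i=2: S_2 = -1.51 * (-1.74)^2 ≈ -4.57
i=3: S_3 = -1.51 * (-1.74)^3 ≈ 7.95
The first 4 terms are: [-1.51, 2.63, -4.57, 7.95]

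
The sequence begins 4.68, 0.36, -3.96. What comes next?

Differences: 0.36 - 4.68 = -4.32
This is an arithmetic sequence with common difference d = -4.32.
Next term = -3.96 + -4.32 = -8.28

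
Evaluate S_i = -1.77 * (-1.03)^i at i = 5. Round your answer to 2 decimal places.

S_5 = -1.77 * (-1.03)^5 ≈ -1.77 * -1.1593 ≈ 2.05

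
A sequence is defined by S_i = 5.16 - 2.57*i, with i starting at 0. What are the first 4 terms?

This is an arithmetic sequence.
i=0: S_0 = 5.16 + -2.57*0 = 5.16
i=1: S_1 = 5.16 + -2.57*1 = 2.59
i=2: S_2 = 5.16 + -2.57*2 = 0.02
i=3: S_3 = 5.16 + -2.57*3 = -2.55
The first 4 terms are: [5.16, 2.59, 0.02, -2.55]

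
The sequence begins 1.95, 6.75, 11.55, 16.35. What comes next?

Differences: 6.75 - 1.95 = 4.8
This is an arithmetic sequence with common difference d = 4.8.
Next term = 16.35 + 4.8 = 21.15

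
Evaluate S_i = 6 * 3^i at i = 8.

S_8 = 6 * 3^8 = 6 * 6561 = 39366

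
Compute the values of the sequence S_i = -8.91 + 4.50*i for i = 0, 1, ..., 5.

This is an arithmetic sequence.
i=0: S_0 = -8.91 + 4.5*0 = -8.91
i=1: S_1 = -8.91 + 4.5*1 = -4.41
i=2: S_2 = -8.91 + 4.5*2 = 0.09
i=3: S_3 = -8.91 + 4.5*3 = 4.59
i=4: S_4 = -8.91 + 4.5*4 = 9.09
i=5: S_5 = -8.91 + 4.5*5 = 13.59
The first 6 terms are: [-8.91, -4.41, 0.09, 4.59, 9.09, 13.59]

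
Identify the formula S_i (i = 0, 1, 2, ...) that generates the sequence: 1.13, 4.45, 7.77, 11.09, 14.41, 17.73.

Check differences: 4.45 - 1.13 = 3.32
7.77 - 4.45 = 3.32
Common difference d = 3.32.
First term a = 1.13.
Formula: S_i = 1.13 + 3.32*i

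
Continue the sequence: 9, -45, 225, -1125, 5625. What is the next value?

Ratios: -45 / 9 = -5.0
This is a geometric sequence with common ratio r = -5.
Next term = 5625 * -5 = -28125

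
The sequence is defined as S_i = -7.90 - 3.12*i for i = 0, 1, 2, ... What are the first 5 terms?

This is an arithmetic sequence.
i=0: S_0 = -7.9 + -3.12*0 = -7.9
i=1: S_1 = -7.9 + -3.12*1 = -11.02
i=2: S_2 = -7.9 + -3.12*2 = -14.14
i=3: S_3 = -7.9 + -3.12*3 = -17.26
i=4: S_4 = -7.9 + -3.12*4 = -20.38
The first 5 terms are: [-7.9, -11.02, -14.14, -17.26, -20.38]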